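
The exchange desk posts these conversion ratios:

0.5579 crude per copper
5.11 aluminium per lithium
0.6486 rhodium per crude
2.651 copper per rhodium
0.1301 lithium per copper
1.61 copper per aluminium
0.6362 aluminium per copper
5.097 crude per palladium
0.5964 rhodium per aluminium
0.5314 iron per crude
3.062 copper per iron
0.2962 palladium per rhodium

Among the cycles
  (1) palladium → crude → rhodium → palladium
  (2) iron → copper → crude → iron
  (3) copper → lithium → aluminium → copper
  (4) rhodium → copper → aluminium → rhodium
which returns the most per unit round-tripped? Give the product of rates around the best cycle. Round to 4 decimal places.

1.0703

(1) 5.097 × 0.6486 × 0.2962 = 0.97921
(2) 3.062 × 0.5579 × 0.5314 = 0.90779
(3) 0.1301 × 5.11 × 1.61 = 1.07035
(4) 2.651 × 0.6362 × 0.5964 = 1.00587
Highest is cycle (3) at 1.0703 (>1, arbitrage).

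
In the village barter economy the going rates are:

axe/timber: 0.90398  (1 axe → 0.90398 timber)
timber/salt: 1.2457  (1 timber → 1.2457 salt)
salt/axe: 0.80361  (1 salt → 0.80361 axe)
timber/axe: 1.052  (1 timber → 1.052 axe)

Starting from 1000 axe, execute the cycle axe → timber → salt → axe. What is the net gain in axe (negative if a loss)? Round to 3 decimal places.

1000 axe × 0.90398 = 903.98 timber
903.98 timber × 1.2457 = 1126.087886 salt
1126.087886 salt × 0.80361 = 904.93548606846 axe
Net change: 904.93548606846 − 1000 = -95.06451393154 axe

-95.065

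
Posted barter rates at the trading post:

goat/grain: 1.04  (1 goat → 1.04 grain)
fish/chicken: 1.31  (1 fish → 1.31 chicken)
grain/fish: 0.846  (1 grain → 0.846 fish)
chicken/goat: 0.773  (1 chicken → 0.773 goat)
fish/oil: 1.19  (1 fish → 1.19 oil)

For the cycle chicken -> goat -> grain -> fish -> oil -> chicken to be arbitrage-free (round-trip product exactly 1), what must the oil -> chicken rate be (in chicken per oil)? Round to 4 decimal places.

1.2356

Known legs of the cycle: 0.773 × 1.04 × 0.846 × 1.19 = 0.8093384208
For no arbitrage the full-cycle product must be 1, so the missing rate is 1 / 0.8093384208 ≈ 1.235577.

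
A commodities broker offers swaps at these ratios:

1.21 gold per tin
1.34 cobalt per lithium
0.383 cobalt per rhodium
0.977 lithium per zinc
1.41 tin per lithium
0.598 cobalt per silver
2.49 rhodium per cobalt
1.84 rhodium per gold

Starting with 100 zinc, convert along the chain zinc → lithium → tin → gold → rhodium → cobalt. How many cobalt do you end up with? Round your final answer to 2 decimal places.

100 zinc × 0.977 = 97.7 lithium
97.7 lithium × 1.41 = 137.757 tin
137.757 tin × 1.21 = 166.68597 gold
166.68597 gold × 1.84 = 306.7021848 rhodium
306.7021848 rhodium × 0.383 = 117.4669367784 cobalt

117.47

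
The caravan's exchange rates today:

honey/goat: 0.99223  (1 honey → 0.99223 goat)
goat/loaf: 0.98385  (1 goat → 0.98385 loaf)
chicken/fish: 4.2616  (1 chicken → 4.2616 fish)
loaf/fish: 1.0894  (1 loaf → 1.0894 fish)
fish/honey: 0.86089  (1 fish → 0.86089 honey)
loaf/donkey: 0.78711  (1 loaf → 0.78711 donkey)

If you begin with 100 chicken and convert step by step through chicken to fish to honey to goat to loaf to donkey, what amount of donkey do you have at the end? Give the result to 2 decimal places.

281.90

100 chicken × 4.2616 = 426.16 fish
426.16 fish × 0.86089 = 366.8768824 honey
366.8768824 honey × 0.99223 = 364.026249023752 goat
364.026249023752 goat × 0.98385 = 358.1472251020184052 loaf
358.1472251020184052 loaf × 0.78711 = 281.901262350049706916972 donkey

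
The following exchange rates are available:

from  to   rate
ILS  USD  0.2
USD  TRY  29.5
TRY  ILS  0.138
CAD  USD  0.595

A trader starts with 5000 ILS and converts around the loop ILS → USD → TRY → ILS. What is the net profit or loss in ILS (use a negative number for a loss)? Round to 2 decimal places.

5000 ILS × 0.2 = 1000 USD
1000 USD × 29.5 = 29500 TRY
29500 TRY × 0.138 = 4071 ILS
Net change: 4071 − 5000 = -929 ILS

-929.00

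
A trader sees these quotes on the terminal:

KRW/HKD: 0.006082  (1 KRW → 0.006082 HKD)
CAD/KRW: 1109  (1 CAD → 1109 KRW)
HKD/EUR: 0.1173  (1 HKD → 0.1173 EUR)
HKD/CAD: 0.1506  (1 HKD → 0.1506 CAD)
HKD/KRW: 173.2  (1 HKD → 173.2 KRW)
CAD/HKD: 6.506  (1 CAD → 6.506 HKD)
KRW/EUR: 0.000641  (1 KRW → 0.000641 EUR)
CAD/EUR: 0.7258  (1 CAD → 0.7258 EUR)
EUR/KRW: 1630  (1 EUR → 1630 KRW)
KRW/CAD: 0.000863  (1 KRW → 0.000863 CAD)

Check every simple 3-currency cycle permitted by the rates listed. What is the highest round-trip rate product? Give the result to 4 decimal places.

1.1629

HKD→EUR→KRW→HKD: 0.1173 × 1630 × 0.006082 = 1.16287
KRW→CAD→EUR→KRW: 0.000863 × 0.7258 × 1630 = 1.02098
HKD→CAD→KRW→HKD: 0.1506 × 1109 × 0.006082 = 1.01579
HKD→KRW→CAD→HKD: 173.2 × 0.000863 × 6.506 = 0.97246
Maximum is HKD→EUR→KRW→HKD at 1.1629; arbitrage exists.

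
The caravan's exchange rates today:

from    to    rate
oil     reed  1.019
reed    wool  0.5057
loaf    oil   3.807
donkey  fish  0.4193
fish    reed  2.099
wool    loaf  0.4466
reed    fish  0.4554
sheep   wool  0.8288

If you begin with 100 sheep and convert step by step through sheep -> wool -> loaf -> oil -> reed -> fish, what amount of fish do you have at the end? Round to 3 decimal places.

65.391

100 sheep × 0.8288 = 82.88 wool
82.88 wool × 0.4466 = 37.014208 loaf
37.014208 loaf × 3.807 = 140.913089856 oil
140.913089856 oil × 1.019 = 143.590438563264 reed
143.590438563264 reed × 0.4554 = 65.3910857217104256 fish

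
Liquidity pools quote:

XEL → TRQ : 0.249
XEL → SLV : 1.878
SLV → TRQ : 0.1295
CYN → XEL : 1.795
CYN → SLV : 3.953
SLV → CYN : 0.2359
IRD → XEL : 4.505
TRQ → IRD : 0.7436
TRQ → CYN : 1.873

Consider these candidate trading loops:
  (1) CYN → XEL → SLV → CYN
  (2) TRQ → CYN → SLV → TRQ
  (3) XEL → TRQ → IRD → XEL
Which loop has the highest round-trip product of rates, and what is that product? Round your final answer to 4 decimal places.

(1) 1.795 × 1.878 × 0.2359 = 0.79522
(2) 1.873 × 3.953 × 0.1295 = 0.95881
(3) 0.249 × 0.7436 × 4.505 = 0.83413
Highest is cycle (2) at 0.9588 (≤1, no arbitrage).

0.9588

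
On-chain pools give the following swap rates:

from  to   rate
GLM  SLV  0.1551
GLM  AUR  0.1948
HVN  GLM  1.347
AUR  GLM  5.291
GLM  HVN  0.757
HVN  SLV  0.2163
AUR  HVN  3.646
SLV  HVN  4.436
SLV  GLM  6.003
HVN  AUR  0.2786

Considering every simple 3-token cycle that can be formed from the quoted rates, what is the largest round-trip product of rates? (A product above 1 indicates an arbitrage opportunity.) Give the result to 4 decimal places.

HVN→AUR→GLM→HVN: 0.2786 × 5.291 × 0.757 = 1.11587
SLV→GLM→HVN→SLV: 6.003 × 0.757 × 0.2163 = 0.98293
HVN→GLM→AUR→HVN: 1.347 × 0.1948 × 3.646 = 0.95669
SLV→HVN→GLM→SLV: 4.436 × 1.347 × 0.1551 = 0.92677
Maximum is HVN→AUR→GLM→HVN at 1.1159; arbitrage exists.

1.1159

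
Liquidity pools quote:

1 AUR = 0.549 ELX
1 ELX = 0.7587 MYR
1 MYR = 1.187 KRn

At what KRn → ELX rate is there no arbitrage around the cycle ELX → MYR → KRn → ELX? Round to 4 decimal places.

1.1104

Known legs of the cycle: 0.7587 × 1.187 = 0.9005769
For no arbitrage the full-cycle product must be 1, so the missing rate is 1 / 0.9005769 ≈ 1.110399.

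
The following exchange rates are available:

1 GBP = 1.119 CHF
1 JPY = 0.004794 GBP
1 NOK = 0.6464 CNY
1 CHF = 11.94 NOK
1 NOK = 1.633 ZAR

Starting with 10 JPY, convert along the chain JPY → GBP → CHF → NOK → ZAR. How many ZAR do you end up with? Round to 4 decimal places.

1.0460

10 JPY × 0.004794 = 0.04794 GBP
0.04794 GBP × 1.119 = 0.05364486 CHF
0.05364486 CHF × 11.94 = 0.6405196284 NOK
0.6405196284 NOK × 1.633 = 1.0459685531772 ZAR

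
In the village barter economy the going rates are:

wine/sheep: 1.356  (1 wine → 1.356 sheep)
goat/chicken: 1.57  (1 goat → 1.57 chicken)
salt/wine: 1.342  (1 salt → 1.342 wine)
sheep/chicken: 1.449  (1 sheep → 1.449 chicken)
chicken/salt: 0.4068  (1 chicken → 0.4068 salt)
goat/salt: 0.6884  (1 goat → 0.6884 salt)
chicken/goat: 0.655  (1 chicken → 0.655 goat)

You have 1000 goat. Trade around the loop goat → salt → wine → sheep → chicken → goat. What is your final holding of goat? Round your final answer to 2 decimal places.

1000 goat × 0.6884 = 688.4 salt
688.4 salt × 1.342 = 923.8328 wine
923.8328 wine × 1.356 = 1252.7172768 sheep
1252.7172768 sheep × 1.449 = 1815.1873340832 chicken
1815.1873340832 chicken × 0.655 = 1188.947703824496 goat

1188.95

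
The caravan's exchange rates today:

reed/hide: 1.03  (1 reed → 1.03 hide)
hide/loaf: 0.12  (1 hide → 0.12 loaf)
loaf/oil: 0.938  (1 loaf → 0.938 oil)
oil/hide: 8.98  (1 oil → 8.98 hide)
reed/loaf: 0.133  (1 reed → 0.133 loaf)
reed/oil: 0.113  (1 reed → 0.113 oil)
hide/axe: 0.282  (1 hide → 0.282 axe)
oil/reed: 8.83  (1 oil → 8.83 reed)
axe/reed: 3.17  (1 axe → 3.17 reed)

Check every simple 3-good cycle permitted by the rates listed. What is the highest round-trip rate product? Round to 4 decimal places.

reed→loaf→oil→reed: 0.133 × 0.938 × 8.83 = 1.10158
hide→loaf→oil→hide: 0.12 × 0.938 × 8.98 = 1.01079
reed→hide→axe→reed: 1.03 × 0.282 × 3.17 = 0.92076
Maximum is reed→loaf→oil→reed at 1.1016; arbitrage exists.

1.1016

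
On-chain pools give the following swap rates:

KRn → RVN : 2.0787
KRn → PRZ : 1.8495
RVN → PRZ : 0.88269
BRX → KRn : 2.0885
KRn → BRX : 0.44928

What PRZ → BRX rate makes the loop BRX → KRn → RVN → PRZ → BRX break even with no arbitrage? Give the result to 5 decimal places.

0.26095

Known legs of the cycle: 2.0885 × 2.0787 × 0.88269 = 3.8320794277155
For no arbitrage the full-cycle product must be 1, so the missing rate is 1 / 3.8320794277155 ≈ 0.2609549.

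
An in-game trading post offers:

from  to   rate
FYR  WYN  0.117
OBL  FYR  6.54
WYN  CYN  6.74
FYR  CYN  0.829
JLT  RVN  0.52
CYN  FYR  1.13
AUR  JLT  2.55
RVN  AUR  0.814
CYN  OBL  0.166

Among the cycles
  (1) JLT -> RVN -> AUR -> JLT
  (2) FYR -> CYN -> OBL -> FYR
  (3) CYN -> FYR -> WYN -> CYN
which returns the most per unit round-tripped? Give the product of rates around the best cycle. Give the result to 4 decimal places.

1.0794

(1) 0.52 × 0.814 × 2.55 = 1.07936
(2) 0.829 × 0.166 × 6.54 = 0.90000
(3) 1.13 × 0.117 × 6.74 = 0.89110
Highest is cycle (1) at 1.0794 (>1, arbitrage).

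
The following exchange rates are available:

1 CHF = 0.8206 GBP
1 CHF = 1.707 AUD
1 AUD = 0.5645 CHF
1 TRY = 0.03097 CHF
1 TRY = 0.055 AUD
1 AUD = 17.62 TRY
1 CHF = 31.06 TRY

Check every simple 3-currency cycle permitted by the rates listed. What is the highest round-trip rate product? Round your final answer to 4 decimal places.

TRY→AUD→CHF→TRY: 0.055 × 0.5645 × 31.06 = 0.96434
TRY→CHF→AUD→TRY: 0.03097 × 1.707 × 17.62 = 0.93150
Maximum is TRY→AUD→CHF→TRY at 0.9643; no arbitrage — every cycle loses value.

0.9643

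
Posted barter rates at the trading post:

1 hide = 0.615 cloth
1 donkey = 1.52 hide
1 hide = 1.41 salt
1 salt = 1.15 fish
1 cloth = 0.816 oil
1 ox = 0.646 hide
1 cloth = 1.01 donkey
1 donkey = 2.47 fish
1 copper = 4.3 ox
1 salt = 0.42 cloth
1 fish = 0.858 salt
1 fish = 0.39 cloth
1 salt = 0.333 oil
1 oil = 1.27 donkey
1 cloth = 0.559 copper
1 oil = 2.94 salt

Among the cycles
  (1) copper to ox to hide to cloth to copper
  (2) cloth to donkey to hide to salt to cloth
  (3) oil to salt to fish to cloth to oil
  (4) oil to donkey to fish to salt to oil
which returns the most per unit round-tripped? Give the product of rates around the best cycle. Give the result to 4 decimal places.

(1) 4.3 × 0.646 × 0.615 × 0.559 = 0.95497
(2) 1.01 × 1.52 × 1.41 × 0.42 = 0.90915
(3) 2.94 × 1.15 × 0.39 × 0.816 = 1.07597
(4) 1.27 × 2.47 × 0.858 × 0.333 = 0.89626
Highest is cycle (3) at 1.0760 (>1, arbitrage).

1.0760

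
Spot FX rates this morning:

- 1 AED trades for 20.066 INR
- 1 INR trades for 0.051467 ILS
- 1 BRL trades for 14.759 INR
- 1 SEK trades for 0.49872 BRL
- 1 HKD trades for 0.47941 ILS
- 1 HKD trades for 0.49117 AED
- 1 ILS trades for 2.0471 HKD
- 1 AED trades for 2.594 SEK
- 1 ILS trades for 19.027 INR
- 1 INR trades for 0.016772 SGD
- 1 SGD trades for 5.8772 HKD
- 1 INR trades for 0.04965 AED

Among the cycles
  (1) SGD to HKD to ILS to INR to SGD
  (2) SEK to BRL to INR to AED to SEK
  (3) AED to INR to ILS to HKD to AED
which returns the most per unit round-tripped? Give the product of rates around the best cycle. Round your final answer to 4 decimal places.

1.0384

(1) 5.8772 × 0.47941 × 19.027 × 0.016772 = 0.89915
(2) 0.49872 × 14.759 × 0.04965 × 2.594 = 0.94799
(3) 20.066 × 0.051467 × 2.0471 × 0.49117 = 1.03839
Highest is cycle (3) at 1.0384 (>1, arbitrage).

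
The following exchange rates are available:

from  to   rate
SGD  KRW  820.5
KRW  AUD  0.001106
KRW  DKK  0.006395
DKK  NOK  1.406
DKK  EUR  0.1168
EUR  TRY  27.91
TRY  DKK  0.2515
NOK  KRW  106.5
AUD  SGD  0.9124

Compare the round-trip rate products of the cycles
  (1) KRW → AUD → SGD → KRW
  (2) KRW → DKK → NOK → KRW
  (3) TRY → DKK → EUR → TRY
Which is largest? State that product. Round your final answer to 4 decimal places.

(1) 0.001106 × 0.9124 × 820.5 = 0.82798
(2) 0.006395 × 1.406 × 106.5 = 0.95758
(3) 0.2515 × 0.1168 × 27.91 = 0.81986
Highest is cycle (2) at 0.9576 (≤1, no arbitrage).

0.9576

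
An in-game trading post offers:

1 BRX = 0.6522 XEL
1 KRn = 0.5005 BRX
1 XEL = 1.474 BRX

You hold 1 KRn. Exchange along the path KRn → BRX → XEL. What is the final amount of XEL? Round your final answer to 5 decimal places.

1 KRn × 0.5005 = 0.5005 BRX
0.5005 BRX × 0.6522 = 0.3264261 XEL

0.32643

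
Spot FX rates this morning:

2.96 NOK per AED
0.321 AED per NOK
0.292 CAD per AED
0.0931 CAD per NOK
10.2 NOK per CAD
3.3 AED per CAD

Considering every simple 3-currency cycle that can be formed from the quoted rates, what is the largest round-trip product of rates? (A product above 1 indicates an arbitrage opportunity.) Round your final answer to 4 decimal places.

NOK→AED→CAD→NOK: 0.321 × 0.292 × 10.2 = 0.95607
NOK→CAD→AED→NOK: 0.0931 × 3.3 × 2.96 = 0.90940
Maximum is NOK→AED→CAD→NOK at 0.9561; no arbitrage — every cycle loses value.

0.9561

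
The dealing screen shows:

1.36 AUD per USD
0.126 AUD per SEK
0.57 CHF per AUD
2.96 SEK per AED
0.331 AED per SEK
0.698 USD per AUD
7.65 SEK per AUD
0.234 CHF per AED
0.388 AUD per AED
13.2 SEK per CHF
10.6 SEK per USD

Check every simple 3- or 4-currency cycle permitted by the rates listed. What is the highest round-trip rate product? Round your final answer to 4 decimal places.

AED→CHF→SEK→AED: 0.234 × 13.2 × 0.331 = 1.02239
AUD→SEK→AED→AUD: 7.65 × 0.331 × 0.388 = 0.98247
AUD→CHF→SEK→AED→AUD: 0.57 × 13.2 × 0.331 × 0.388 = 0.96629
AUD→USD→SEK→AED→AUD: 0.698 × 10.6 × 0.331 × 0.388 = 0.95021
AUD→CHF→SEK→AUD: 0.57 × 13.2 × 0.126 = 0.94802
AUD→USD→SEK→AUD: 0.698 × 10.6 × 0.126 = 0.93225
Maximum is AED→CHF→SEK→AED at 1.0224; arbitrage exists.

1.0224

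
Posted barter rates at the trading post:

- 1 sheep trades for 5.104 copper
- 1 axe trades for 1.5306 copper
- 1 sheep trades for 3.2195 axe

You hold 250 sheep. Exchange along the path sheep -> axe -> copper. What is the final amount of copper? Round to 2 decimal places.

1231.94

250 sheep × 3.2195 = 804.875 axe
804.875 axe × 1.5306 = 1231.941675 copper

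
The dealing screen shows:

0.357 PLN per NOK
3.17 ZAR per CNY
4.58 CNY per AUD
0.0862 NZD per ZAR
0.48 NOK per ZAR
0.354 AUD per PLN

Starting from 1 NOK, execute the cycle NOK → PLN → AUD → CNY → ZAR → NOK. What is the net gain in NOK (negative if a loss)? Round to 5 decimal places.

1 NOK × 0.357 = 0.357 PLN
0.357 PLN × 0.354 = 0.126378 AUD
0.126378 AUD × 4.58 = 0.57881124 CNY
0.57881124 CNY × 3.17 = 1.8348316308 ZAR
1.8348316308 ZAR × 0.48 = 0.880719182784 NOK
Net change: 0.880719182784 − 1 = -0.119280817216 NOK

-0.11928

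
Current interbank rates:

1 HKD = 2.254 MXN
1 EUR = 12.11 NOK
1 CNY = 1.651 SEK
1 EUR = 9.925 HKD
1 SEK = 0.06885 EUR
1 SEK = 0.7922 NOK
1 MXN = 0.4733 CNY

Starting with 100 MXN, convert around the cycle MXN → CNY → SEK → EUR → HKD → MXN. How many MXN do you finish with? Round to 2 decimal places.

120.36

100 MXN × 0.4733 = 47.33 CNY
47.33 CNY × 1.651 = 78.14183 SEK
78.14183 SEK × 0.06885 = 5.3800649955 EUR
5.3800649955 EUR × 9.925 = 53.3971450803375 HKD
53.3971450803375 HKD × 2.254 = 120.357165011080725 MXN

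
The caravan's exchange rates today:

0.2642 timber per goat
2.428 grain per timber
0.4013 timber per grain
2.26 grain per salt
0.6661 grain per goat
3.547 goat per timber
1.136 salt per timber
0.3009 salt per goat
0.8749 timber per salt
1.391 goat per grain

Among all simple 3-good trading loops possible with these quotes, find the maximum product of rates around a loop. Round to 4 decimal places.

1.0303

grain→timber→salt→grain: 0.4013 × 1.136 × 2.26 = 1.03028
grain→timber→goat→grain: 0.4013 × 3.547 × 0.6661 = 0.94813
grain→goat→salt→grain: 1.391 × 0.3009 × 2.26 = 0.94593
goat→salt→timber→goat: 0.3009 × 0.8749 × 3.547 = 0.93377
grain→goat→timber→grain: 1.391 × 0.2642 × 2.428 = 0.89230
Maximum is grain→timber→salt→grain at 1.0303; arbitrage exists.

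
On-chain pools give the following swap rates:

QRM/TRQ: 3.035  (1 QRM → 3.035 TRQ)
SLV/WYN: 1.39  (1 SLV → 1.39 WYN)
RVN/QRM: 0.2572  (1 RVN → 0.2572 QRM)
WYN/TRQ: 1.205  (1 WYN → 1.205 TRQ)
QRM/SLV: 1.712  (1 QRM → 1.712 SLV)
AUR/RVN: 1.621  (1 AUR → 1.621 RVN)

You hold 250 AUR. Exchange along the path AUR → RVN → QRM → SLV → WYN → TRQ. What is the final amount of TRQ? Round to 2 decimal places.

298.88

250 AUR × 1.621 = 405.25 RVN
405.25 RVN × 0.2572 = 104.2303 QRM
104.2303 QRM × 1.712 = 178.4422736 SLV
178.4422736 SLV × 1.39 = 248.034760304 WYN
248.034760304 WYN × 1.205 = 298.88188616632 TRQ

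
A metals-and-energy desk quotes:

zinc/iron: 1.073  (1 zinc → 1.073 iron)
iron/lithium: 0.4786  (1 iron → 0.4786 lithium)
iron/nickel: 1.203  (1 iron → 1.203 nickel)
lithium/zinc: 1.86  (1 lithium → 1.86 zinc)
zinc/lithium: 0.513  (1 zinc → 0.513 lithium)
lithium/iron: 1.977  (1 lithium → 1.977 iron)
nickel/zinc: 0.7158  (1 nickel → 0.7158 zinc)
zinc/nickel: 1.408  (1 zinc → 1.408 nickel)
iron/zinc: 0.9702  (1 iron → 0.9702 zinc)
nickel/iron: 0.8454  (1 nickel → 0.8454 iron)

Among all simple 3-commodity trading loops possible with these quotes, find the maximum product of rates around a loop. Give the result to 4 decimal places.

1.1549

zinc→nickel→iron→zinc: 1.408 × 0.8454 × 0.9702 = 1.15485
zinc→lithium→iron→zinc: 0.513 × 1.977 × 0.9702 = 0.98398
zinc→iron→lithium→zinc: 1.073 × 0.4786 × 1.86 = 0.95518
zinc→iron→nickel→zinc: 1.073 × 1.203 × 0.7158 = 0.92397
Maximum is zinc→nickel→iron→zinc at 1.1549; arbitrage exists.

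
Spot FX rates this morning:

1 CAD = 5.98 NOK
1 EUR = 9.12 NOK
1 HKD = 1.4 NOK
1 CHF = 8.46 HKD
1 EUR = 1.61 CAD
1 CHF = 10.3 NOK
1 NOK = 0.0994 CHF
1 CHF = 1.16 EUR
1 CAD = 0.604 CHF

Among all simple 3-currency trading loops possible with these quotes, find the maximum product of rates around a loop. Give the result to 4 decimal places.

1.1773

CHF→HKD→NOK→CHF: 8.46 × 1.4 × 0.0994 = 1.17729
CAD→CHF→EUR→CAD: 0.604 × 1.16 × 1.61 = 1.12803
CHF→EUR→NOK→CHF: 1.16 × 9.12 × 0.0994 = 1.05157
Maximum is CHF→HKD→NOK→CHF at 1.1773; arbitrage exists.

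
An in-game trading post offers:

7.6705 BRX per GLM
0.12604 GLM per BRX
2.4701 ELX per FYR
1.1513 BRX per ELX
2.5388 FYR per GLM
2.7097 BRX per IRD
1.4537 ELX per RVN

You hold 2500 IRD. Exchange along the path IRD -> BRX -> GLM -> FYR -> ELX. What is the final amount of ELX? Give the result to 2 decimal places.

2500 IRD × 2.7097 = 6774.25 BRX
6774.25 BRX × 0.12604 = 853.82647 GLM
853.82647 GLM × 2.5388 = 2167.694642036 FYR
2167.694642036 FYR × 2.4701 = 5354.4225352931236 ELX

5354.42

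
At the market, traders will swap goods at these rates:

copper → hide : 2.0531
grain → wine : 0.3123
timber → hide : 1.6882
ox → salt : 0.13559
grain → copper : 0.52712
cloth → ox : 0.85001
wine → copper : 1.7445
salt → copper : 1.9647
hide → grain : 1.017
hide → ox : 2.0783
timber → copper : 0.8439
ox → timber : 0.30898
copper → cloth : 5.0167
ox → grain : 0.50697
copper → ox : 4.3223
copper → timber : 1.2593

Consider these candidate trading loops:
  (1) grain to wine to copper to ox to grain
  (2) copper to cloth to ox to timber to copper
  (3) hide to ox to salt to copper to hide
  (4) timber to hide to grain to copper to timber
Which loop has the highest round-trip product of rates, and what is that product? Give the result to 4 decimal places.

1.1938

(1) 0.3123 × 1.7445 × 4.3223 × 0.50697 = 1.19382
(2) 5.0167 × 0.85001 × 0.30898 × 0.8439 = 1.11189
(3) 2.0783 × 0.13559 × 1.9647 × 2.0531 = 1.13669
(4) 1.6882 × 1.017 × 0.52712 × 1.2593 = 1.13968
Highest is cycle (1) at 1.1938 (>1, arbitrage).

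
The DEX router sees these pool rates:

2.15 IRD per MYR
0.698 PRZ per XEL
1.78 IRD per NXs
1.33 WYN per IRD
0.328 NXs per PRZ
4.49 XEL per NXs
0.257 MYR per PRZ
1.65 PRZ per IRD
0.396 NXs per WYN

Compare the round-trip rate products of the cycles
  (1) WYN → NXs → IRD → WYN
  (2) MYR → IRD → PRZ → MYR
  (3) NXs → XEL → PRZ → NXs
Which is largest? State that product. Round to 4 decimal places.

(1) 0.396 × 1.78 × 1.33 = 0.93749
(2) 2.15 × 1.65 × 0.257 = 0.91171
(3) 4.49 × 0.698 × 0.328 = 1.02796
Highest is cycle (3) at 1.0280 (>1, arbitrage).

1.0280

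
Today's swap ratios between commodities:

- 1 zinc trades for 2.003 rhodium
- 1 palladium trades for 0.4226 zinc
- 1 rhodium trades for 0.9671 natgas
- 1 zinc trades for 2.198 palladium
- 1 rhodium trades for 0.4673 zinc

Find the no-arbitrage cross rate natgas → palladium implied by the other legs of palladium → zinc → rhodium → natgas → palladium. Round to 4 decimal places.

1.2216

Known legs of the cycle: 0.4226 × 2.003 × 0.9671 = 0.81861900938
For no arbitrage the full-cycle product must be 1, so the missing rate is 1 / 0.81861900938 ≈ 1.221569.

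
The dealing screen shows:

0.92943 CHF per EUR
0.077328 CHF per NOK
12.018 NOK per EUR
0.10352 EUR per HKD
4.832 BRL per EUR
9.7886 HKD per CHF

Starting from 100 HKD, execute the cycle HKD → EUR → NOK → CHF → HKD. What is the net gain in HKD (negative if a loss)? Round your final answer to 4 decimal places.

100 HKD × 0.10352 = 10.352 EUR
10.352 EUR × 12.018 = 124.410336 NOK
124.410336 NOK × 0.077328 = 9.620402462208 CHF
9.620402462208 CHF × 9.7886 = 94.1702715415692288 HKD
Net change: 94.1702715415692288 − 100 = -5.8297284584307712 HKD

-5.8297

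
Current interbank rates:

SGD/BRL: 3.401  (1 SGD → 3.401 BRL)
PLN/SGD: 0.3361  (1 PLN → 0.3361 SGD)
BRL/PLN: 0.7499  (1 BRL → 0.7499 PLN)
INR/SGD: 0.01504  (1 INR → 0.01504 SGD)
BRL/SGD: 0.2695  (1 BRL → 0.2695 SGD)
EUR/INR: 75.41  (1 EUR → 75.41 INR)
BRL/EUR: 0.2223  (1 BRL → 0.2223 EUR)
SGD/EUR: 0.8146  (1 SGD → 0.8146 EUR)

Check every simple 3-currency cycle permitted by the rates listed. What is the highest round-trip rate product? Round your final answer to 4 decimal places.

0.9239

SGD→EUR→INR→SGD: 0.8146 × 75.41 × 0.01504 = 0.92389
BRL→PLN→SGD→BRL: 0.7499 × 0.3361 × 3.401 = 0.85719
Maximum is SGD→EUR→INR→SGD at 0.9239; no arbitrage — every cycle loses value.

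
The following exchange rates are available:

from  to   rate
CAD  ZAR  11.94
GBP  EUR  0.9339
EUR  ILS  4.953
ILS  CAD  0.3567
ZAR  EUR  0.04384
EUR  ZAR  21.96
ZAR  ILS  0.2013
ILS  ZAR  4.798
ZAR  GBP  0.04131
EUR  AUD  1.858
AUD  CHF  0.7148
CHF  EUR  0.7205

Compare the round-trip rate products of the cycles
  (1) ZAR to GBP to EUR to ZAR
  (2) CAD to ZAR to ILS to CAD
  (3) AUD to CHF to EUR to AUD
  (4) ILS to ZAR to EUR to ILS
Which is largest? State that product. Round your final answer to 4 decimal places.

1.0418

(1) 0.04131 × 0.9339 × 21.96 = 0.84720
(2) 11.94 × 0.2013 × 0.3567 = 0.85734
(3) 0.7148 × 0.7205 × 1.858 = 0.95689
(4) 4.798 × 0.04384 × 4.953 = 1.04184
Highest is cycle (4) at 1.0418 (>1, arbitrage).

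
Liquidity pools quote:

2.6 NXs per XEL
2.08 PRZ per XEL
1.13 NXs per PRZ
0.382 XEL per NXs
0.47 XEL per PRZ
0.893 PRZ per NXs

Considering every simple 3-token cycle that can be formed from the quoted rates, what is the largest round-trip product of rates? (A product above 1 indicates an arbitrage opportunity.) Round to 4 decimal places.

NXs→PRZ→XEL→NXs: 0.893 × 0.47 × 2.6 = 1.09125
NXs→XEL→PRZ→NXs: 0.382 × 2.08 × 1.13 = 0.89785
Maximum is NXs→PRZ→XEL→NXs at 1.0912; arbitrage exists.

1.0912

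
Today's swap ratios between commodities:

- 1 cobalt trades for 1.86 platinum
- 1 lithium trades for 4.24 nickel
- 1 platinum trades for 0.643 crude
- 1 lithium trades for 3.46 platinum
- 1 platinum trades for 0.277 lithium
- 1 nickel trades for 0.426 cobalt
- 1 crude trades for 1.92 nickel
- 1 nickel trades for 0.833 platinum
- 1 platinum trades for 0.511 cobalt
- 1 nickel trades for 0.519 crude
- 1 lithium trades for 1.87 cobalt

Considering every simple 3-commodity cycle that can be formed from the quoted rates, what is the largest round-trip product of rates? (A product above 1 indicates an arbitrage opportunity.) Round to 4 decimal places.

platinum→crude→nickel→platinum: 0.643 × 1.92 × 0.833 = 1.02839
platinum→lithium→nickel→platinum: 0.277 × 4.24 × 0.833 = 0.97834
platinum→lithium→cobalt→platinum: 0.277 × 1.87 × 1.86 = 0.96346
Maximum is platinum→crude→nickel→platinum at 1.0284; arbitrage exists.

1.0284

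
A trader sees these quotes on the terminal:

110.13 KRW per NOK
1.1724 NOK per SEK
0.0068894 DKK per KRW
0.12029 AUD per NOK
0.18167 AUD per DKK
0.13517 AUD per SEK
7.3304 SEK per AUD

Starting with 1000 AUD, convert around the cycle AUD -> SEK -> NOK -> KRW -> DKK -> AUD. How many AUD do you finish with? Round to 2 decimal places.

1000 AUD × 7.3304 = 7330.4 SEK
7330.4 SEK × 1.1724 = 8594.16096 NOK
8594.16096 NOK × 110.13 = 946474.9465248 KRW
946474.9465248 KRW × 0.0068894 = 6520.64449658795712 DKK
6520.64449658795712 DKK × 0.18167 = 1184.6054856951341699904 AUD

1184.61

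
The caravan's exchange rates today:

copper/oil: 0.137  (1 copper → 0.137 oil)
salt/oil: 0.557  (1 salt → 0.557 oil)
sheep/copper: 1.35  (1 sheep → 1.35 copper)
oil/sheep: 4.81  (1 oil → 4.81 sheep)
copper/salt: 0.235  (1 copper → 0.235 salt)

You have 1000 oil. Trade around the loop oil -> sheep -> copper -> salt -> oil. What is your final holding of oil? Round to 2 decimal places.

1000 oil × 4.81 = 4810 sheep
4810 sheep × 1.35 = 6493.5 copper
6493.5 copper × 0.235 = 1525.9725 salt
1525.9725 salt × 0.557 = 849.9666825 oil

849.97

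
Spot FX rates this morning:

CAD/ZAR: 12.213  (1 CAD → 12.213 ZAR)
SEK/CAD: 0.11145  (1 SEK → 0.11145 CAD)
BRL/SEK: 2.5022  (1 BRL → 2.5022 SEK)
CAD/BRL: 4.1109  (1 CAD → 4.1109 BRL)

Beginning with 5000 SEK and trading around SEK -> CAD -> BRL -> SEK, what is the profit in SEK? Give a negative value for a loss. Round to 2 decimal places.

732.04

5000 SEK × 0.11145 = 557.25 CAD
557.25 CAD × 4.1109 = 2290.799025 BRL
2290.799025 BRL × 2.5022 = 5732.037320355 SEK
Net change: 5732.037320355 − 5000 = 732.037320355 SEK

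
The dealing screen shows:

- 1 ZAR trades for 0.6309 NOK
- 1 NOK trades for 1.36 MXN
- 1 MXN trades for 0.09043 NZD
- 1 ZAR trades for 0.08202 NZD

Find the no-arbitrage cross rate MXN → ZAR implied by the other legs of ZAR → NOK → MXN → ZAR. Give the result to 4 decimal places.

Known legs of the cycle: 0.6309 × 1.36 = 0.858024
For no arbitrage the full-cycle product must be 1, so the missing rate is 1 / 0.858024 ≈ 1.165469.

1.1655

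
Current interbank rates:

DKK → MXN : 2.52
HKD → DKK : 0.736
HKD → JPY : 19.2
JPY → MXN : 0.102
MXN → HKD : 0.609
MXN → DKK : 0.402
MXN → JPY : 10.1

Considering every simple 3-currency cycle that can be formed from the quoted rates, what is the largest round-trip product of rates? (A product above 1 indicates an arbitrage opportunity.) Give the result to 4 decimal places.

1.1927

HKD→JPY→MXN→HKD: 19.2 × 0.102 × 0.609 = 1.19267
DKK→MXN→HKD→DKK: 2.52 × 0.609 × 0.736 = 1.12952
Maximum is HKD→JPY→MXN→HKD at 1.1927; arbitrage exists.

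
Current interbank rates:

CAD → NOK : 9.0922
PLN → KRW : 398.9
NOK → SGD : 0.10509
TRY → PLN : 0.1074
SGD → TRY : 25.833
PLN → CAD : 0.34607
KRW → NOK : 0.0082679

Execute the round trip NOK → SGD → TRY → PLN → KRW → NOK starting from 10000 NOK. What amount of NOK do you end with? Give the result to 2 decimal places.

10000 NOK × 0.10509 = 1050.9 SGD
1050.9 SGD × 25.833 = 27147.8997 TRY
27147.8997 TRY × 0.1074 = 2915.68442778 PLN
2915.68442778 PLN × 398.9 = 1163066.518241442 KRW
1163066.518241442 KRW × 0.0082679 = 9616.1176661684183118 NOK

9616.12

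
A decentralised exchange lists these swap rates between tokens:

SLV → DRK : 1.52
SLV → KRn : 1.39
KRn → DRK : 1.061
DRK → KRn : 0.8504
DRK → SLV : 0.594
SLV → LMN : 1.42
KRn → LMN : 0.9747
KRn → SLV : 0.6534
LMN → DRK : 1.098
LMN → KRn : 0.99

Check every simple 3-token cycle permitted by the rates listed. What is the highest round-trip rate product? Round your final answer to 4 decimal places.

0.9261

LMN→DRK→SLV→LMN: 1.098 × 0.594 × 1.42 = 0.92614
LMN→KRn→SLV→LMN: 0.99 × 0.6534 × 1.42 = 0.91855
LMN→DRK→KRn→LMN: 1.098 × 0.8504 × 0.9747 = 0.91012
KRn→DRK→SLV→KRn: 1.061 × 0.594 × 1.39 = 0.87603
KRn→SLV→DRK→KRn: 0.6534 × 1.52 × 0.8504 = 0.84459
Maximum is LMN→DRK→SLV→LMN at 0.9261; no arbitrage — every cycle loses value.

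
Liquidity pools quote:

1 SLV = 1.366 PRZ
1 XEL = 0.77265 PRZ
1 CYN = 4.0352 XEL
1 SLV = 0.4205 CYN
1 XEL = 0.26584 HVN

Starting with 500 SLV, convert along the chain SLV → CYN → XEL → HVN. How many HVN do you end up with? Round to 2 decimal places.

500 SLV × 0.4205 = 210.25 CYN
210.25 CYN × 4.0352 = 848.4008 XEL
848.4008 XEL × 0.26584 = 225.538868672 HVN

225.54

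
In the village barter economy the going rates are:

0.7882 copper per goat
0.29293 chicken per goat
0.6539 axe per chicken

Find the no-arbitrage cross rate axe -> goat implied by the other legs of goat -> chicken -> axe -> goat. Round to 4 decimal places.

5.2207

Known legs of the cycle: 0.29293 × 0.6539 = 0.191546927
For no arbitrage the full-cycle product must be 1, so the missing rate is 1 / 0.191546927 ≈ 5.220653.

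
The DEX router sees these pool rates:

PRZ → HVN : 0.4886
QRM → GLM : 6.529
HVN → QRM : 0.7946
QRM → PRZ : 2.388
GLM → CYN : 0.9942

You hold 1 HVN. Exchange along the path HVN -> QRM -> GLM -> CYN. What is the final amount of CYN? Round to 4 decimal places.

5.1579

1 HVN × 0.7946 = 0.7946 QRM
0.7946 QRM × 6.529 = 5.1879434 GLM
5.1879434 GLM × 0.9942 = 5.15785332828 CYN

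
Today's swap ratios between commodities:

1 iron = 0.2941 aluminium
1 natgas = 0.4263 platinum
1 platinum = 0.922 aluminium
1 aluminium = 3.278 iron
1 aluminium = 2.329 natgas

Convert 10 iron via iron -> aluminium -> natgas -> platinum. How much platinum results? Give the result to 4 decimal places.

10 iron × 0.2941 = 2.941 aluminium
2.941 aluminium × 2.329 = 6.849589 natgas
6.849589 natgas × 0.4263 = 2.9199797907 platinum

2.9200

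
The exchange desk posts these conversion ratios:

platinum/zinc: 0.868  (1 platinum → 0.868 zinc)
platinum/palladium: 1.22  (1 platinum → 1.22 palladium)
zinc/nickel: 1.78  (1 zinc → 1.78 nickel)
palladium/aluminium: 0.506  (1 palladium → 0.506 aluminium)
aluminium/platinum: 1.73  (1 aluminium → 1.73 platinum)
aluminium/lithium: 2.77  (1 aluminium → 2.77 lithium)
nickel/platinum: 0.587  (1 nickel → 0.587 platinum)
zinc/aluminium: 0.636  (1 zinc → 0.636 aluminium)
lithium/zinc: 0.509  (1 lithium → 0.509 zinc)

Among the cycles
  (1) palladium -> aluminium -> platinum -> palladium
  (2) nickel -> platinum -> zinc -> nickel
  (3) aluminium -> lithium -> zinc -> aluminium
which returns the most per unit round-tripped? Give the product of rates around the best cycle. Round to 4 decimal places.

(1) 0.506 × 1.73 × 1.22 = 1.06796
(2) 0.587 × 0.868 × 1.78 = 0.90694
(3) 2.77 × 0.509 × 0.636 = 0.89672
Highest is cycle (1) at 1.0680 (>1, arbitrage).

1.0680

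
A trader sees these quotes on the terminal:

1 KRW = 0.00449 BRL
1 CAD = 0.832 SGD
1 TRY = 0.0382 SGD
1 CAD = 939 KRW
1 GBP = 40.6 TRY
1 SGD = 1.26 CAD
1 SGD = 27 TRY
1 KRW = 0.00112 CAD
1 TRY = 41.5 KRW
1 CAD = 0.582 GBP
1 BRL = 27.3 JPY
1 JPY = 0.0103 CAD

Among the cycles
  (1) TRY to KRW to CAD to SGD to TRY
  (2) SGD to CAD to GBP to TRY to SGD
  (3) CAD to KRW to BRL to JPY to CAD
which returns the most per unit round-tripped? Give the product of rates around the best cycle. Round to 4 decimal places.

(1) 41.5 × 0.00112 × 0.832 × 27 = 1.04413
(2) 1.26 × 0.582 × 40.6 × 0.0382 = 1.13732
(3) 939 × 0.00449 × 27.3 × 0.0103 = 1.18553
Highest is cycle (3) at 1.1855 (>1, arbitrage).

1.1855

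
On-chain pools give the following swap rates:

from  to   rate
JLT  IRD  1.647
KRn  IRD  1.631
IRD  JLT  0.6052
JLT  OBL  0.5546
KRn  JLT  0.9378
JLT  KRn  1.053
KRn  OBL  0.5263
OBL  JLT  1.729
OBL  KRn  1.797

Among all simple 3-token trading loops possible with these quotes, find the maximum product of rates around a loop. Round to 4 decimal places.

1.0394

IRD→JLT→KRn→IRD: 0.6052 × 1.053 × 1.631 = 1.03940
KRn→OBL→JLT→KRn: 0.5263 × 1.729 × 1.053 = 0.95820
KRn→JLT→OBL→KRn: 0.9378 × 0.5546 × 1.797 = 0.93463
Maximum is IRD→JLT→KRn→IRD at 1.0394; arbitrage exists.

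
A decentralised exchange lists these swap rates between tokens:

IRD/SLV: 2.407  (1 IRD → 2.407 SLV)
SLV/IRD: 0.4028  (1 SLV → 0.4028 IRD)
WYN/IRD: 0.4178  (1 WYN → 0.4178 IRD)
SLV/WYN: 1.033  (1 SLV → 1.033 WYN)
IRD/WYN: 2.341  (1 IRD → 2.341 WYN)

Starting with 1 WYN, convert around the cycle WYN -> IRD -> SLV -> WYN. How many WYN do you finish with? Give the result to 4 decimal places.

1.0388

1 WYN × 0.4178 = 0.4178 IRD
0.4178 IRD × 2.407 = 1.0056446 SLV
1.0056446 SLV × 1.033 = 1.0388308718 WYN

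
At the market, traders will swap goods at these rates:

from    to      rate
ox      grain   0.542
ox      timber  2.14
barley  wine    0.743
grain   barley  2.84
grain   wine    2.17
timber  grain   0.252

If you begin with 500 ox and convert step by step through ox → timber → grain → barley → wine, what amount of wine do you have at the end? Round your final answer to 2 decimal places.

568.97

500 ox × 2.14 = 1070 timber
1070 timber × 0.252 = 269.64 grain
269.64 grain × 2.84 = 765.7776 barley
765.7776 barley × 0.743 = 568.9727568 wine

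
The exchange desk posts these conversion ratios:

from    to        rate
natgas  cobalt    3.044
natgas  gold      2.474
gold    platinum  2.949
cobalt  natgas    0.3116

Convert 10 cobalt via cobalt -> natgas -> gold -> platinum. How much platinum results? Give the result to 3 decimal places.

10 cobalt × 0.3116 = 3.116 natgas
3.116 natgas × 2.474 = 7.708984 gold
7.708984 gold × 2.949 = 22.733793816 platinum

22.734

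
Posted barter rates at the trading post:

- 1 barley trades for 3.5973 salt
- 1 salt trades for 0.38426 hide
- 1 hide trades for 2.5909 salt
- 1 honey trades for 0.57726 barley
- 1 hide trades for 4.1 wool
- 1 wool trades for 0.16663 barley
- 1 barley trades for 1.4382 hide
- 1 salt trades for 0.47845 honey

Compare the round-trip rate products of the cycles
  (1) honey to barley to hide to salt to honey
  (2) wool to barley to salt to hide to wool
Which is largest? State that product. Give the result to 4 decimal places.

1.0291

(1) 0.57726 × 1.4382 × 2.5909 × 0.47845 = 1.02915
(2) 0.16663 × 3.5973 × 0.38426 × 4.1 = 0.94436
Highest is cycle (1) at 1.0291 (>1, arbitrage).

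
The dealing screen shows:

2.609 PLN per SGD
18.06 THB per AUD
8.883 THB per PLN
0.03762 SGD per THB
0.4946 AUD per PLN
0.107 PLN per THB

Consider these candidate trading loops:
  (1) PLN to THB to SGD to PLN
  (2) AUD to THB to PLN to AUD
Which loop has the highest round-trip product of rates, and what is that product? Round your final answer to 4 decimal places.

(1) 8.883 × 0.03762 × 2.609 = 0.87187
(2) 18.06 × 0.107 × 0.4946 = 0.95577
Highest is cycle (2) at 0.9558 (≤1, no arbitrage).

0.9558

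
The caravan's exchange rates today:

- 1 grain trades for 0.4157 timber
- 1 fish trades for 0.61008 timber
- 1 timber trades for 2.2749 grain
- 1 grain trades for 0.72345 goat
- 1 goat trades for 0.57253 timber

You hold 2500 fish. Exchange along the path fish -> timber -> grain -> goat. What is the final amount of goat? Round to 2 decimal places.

2500 fish × 0.61008 = 1525.2 timber
1525.2 timber × 2.2749 = 3469.67748 grain
3469.67748 grain × 0.72345 = 2510.138172906 goat

2510.14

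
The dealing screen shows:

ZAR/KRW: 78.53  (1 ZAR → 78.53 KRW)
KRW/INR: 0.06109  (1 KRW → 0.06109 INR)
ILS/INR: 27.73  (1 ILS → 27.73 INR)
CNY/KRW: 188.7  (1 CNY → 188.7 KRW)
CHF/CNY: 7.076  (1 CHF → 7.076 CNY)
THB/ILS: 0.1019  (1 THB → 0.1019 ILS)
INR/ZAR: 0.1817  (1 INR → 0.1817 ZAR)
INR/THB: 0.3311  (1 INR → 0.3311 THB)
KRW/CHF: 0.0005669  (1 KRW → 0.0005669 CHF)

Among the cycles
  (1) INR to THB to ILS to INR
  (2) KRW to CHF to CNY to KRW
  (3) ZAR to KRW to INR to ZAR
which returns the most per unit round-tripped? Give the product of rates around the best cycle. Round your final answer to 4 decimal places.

0.9356

(1) 0.3311 × 0.1019 × 27.73 = 0.93558
(2) 0.0005669 × 7.076 × 188.7 = 0.75695
(3) 78.53 × 0.06109 × 0.1817 = 0.87169
Highest is cycle (1) at 0.9356 (≤1, no arbitrage).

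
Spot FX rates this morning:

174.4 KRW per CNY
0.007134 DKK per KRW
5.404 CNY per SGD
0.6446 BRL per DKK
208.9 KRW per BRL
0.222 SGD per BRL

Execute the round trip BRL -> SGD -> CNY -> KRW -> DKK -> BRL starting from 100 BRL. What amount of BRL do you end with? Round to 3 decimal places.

100 BRL × 0.222 = 22.2 SGD
22.2 SGD × 5.404 = 119.9688 CNY
119.9688 CNY × 174.4 = 20922.55872 KRW
20922.55872 KRW × 0.007134 = 149.26153390848 DKK
149.26153390848 DKK × 0.6446 = 96.213984757406208 BRL

96.214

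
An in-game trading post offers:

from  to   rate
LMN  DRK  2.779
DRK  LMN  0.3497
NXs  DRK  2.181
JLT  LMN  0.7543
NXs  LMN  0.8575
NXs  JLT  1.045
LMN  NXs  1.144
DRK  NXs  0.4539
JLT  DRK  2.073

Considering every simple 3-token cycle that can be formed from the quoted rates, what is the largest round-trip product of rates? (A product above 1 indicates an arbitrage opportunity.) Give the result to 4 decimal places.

1.0816

NXs→LMN→DRK→NXs: 0.8575 × 2.779 × 0.4539 = 1.08164
JLT→DRK→NXs→JLT: 2.073 × 0.4539 × 1.045 = 0.98328
JLT→LMN→NXs→JLT: 0.7543 × 1.144 × 1.045 = 0.90175
NXs→DRK→LMN→NXs: 2.181 × 0.3497 × 1.144 = 0.87252
Maximum is NXs→LMN→DRK→NXs at 1.0816; arbitrage exists.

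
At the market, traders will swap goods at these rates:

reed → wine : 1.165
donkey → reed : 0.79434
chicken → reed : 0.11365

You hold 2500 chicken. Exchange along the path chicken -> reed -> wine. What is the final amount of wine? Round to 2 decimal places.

331.01

2500 chicken × 0.11365 = 284.125 reed
284.125 reed × 1.165 = 331.005625 wine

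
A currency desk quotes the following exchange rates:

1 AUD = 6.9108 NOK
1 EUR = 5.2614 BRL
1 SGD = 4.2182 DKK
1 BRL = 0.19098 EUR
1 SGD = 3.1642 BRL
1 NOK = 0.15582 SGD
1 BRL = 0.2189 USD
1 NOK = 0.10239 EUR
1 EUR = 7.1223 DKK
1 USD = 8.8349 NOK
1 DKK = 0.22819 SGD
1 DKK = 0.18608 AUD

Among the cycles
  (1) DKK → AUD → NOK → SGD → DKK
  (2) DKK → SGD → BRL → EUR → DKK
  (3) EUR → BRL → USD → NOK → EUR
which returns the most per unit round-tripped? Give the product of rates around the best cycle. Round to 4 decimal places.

1.0419

(1) 0.18608 × 6.9108 × 0.15582 × 4.2182 = 0.84524
(2) 0.22819 × 3.1642 × 0.19098 × 7.1223 = 0.98213
(3) 5.2614 × 0.2189 × 8.8349 × 0.10239 = 1.04185
Highest is cycle (3) at 1.0419 (>1, arbitrage).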